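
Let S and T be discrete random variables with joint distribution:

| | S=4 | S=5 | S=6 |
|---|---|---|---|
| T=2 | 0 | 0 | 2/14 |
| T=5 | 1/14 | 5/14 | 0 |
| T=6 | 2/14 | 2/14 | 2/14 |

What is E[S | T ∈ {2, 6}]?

P(T ∈ {2, 6}) = 4/7.
Summing S·P(S=x,T=y) over the conditioning event gives 3.
E[S | T ∈ {2, 6}] = (3) / (4/7) = 21/4.

21/4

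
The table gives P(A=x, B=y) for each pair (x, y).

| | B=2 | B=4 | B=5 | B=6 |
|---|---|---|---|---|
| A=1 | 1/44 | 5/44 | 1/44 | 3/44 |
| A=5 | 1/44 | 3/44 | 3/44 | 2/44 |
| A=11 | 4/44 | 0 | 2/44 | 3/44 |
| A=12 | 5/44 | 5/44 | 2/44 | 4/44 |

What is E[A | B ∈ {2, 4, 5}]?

P(B ∈ {2, 4, 5}) = 8/11.
Summing A·P(A=x,B=y) over the conditioning event gives 63/11.
E[A | B ∈ {2, 4, 5}] = (63/11) / (8/11) = 63/8.

63/8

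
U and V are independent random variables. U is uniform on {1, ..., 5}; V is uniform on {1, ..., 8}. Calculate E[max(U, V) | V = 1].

3

Outcomes with V = 1: (1,1), (2,1), (3,1), (4,1), (5,1), each with probability 1/40.
E[max(U, V) | V = 1] = (1 + 2 + 3 + 4 + 5) / 5 = 3.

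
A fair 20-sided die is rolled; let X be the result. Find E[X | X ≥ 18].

19

Given X ≥ 18, X is equally likely to be any of {18, 19, 20}.
E[X | X ≥ 18] = (18 + 19 + 20) / 3 = 19.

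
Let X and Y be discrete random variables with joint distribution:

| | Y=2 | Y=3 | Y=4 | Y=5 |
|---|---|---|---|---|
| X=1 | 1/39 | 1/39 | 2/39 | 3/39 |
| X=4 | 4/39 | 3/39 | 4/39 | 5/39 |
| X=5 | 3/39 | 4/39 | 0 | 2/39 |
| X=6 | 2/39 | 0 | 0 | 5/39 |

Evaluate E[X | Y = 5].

P(Y = 5) = 5/13.
Summing X·P(X=x,Y=y) over the conditioning event gives 21/13.
E[X | Y = 5] = (21/13) / (5/13) = 21/5.

21/5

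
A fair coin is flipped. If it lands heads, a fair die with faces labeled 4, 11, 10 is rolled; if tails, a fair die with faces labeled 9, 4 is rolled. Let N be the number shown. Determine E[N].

E[N | heads] = (4+11+10)/3 = 25/3.
E[N | tails] = (9+4)/2 = 13/2.
E[N] = (1/2)·(25/3) + (1/2)·(13/2) = 89/12.

89/12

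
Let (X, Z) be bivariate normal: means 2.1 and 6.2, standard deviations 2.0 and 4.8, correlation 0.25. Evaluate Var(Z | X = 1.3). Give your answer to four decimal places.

For a bivariate normal, Var(Z | X=x) = σ_Z²(1 − ρ²).
Var(Z | X=1.3) = (4.8)²·(1 − (0.25)²) = 23.04·0.9375 = 21.6000.

21.6000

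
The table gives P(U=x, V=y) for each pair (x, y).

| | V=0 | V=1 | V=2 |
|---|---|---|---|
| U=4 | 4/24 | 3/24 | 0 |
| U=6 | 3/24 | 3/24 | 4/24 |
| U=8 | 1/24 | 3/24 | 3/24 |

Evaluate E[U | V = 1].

6

P(V = 1) = 3/8.
Σ U·P over the event = 4·(3/24) + 6·(3/24) + 8·(3/24) = 9/4.
E[U | V = 1] = (9/4) / (3/8) = 6.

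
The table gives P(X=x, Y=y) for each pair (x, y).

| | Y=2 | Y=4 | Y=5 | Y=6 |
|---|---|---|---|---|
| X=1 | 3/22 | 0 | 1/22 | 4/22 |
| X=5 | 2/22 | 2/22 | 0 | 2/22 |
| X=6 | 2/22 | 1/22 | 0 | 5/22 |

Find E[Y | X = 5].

P(X = 5) = 3/11.
Summing Y·P(X=x,Y=y) over the conditioning event gives 12/11.
E[Y | X = 5] = (12/11) / (3/11) = 4.

4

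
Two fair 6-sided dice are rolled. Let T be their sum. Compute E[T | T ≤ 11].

48/7

P(T ≤ 11) = 35/36.
E[T | T ≤ 11] = (20/3) / (35/36) = 48/7.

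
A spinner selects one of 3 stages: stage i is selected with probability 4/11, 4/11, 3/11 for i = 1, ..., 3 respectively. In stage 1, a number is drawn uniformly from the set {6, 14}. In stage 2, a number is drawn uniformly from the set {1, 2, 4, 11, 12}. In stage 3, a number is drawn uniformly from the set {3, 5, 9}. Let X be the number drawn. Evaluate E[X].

81/11

E[X | stage 1] = (6+14)/2 = 10.
E[X | stage 2] = (1+2+4+11+12)/5 = 6.
E[X | stage 3] = (3+5+9)/3 = 17/3.
E[X] = (4/11)·(10) + (4/11)·(6) + (3/11)·(17/3) = 81/11.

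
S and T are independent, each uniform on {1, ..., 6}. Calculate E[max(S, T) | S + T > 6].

113/21

P(S + T > 6) = 7/12.
Summing max(S,T)·P(x,y) over outcomes with S + T > 6 gives 113/36.
E[max(S, T) | S + T > 6] = (113/36) / (7/12) = 113/21.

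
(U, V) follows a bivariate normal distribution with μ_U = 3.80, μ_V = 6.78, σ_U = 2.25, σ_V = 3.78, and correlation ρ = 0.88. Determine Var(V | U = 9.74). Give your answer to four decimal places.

The conditional variance in a bivariate normal is σ_V²(1 − ρ²), independent of x.
Var(V | U=9.74) = (3.78)²·(1 − (0.88)²) = 14.2884·0.2256 = 3.2235.

3.2235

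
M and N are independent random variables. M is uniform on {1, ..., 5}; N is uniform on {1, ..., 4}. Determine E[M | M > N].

4

Outcomes with M > N: (2,1), (3,1), (3,2), (4,1), (4,2), (4,3), (5,1), (5,2), (5,3), (5,4), each with probability 1/20.
E[M | M > N] = (2 + 3 + 3 + 4 + 4 + 4 + 5 + 5 + 5 + 5) / 10 = 4.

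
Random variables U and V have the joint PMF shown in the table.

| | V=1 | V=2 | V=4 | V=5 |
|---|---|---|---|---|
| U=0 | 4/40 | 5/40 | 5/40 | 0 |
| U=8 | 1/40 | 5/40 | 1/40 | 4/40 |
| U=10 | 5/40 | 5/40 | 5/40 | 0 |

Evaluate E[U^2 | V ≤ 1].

282/5

P(V ≤ 1) = 1/4.
Σ U^2·P over the event = 0·(4/40) + 64·(1/40) + 100·(5/40) = 141/10.
E[U^2 | V ≤ 1] = (141/10) / (1/4) = 282/5.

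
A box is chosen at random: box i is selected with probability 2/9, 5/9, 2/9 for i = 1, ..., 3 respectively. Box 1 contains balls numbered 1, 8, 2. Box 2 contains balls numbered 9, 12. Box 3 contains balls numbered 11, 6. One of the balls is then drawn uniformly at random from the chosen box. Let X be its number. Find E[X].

461/54

E[X | box 1] = (1+8+2)/3 = 11/3.
E[X | box 2] = (9+12)/2 = 21/2.
E[X | box 3] = (11+6)/2 = 17/2.
By the law of total expectation,
E[X] = (2/9)·(11/3) + (5/9)·(21/2) + (2/9)·(17/2) = 461/54.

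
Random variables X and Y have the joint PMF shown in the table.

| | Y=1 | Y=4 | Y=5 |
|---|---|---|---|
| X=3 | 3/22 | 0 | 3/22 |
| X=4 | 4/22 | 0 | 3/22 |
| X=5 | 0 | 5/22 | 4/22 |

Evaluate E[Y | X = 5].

P(X = 5) = 9/22.
Σ Y·P over the event = 4·(5/22) + 5·(4/22) = 20/11.
E[Y | X = 5] = (20/11) / (9/22) = 40/9.

40/9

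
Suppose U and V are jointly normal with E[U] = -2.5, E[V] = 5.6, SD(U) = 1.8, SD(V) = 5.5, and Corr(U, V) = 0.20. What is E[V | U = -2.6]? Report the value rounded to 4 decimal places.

E[V | U=x] = μ_V + ρ(σ_V/σ_U)(x − μ_U) for jointly normal variables.
E[V | U=-2.6] = 5.6 + (0.20)·(5.5/1.8)·(-2.6 − (-2.5)) = 5.6 + (0.61111)·(-0.1) = 5.5389.

5.5389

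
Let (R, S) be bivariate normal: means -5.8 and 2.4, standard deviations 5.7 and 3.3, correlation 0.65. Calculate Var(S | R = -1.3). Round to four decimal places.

For a bivariate normal, Var(S | R=x) = σ_S²(1 − ρ²).
Var(S | R=-1.3) = (3.3)²·(1 − (0.65)²) = 10.89·0.5775 = 6.2890.

6.2890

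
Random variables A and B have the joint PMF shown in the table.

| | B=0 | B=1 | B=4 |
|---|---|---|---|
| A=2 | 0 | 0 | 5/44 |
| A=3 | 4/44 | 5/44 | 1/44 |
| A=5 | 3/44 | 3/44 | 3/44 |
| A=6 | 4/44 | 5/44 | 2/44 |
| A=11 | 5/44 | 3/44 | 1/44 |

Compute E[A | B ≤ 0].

53/8

P(B ≤ 0) = 4/11.
Σ A·P over the event = 3·(4/44) + 5·(3/44) + 6·(4/44) + 11·(5/44) = 53/22.
E[A | B ≤ 0] = (53/22) / (4/11) = 53/8.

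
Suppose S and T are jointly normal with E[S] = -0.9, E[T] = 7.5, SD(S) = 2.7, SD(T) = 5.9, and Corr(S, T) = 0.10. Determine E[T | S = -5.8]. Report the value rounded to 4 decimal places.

E[T | S=x] = μ_T + ρ(σ_T/σ_S)(x − μ_S) for jointly normal variables.
E[T | S=-5.8] = 7.5 + (0.10)·(5.9/2.7)·(-5.8 − (-0.9)) = 7.5 + (0.21852)·(-4.9) = 6.4293.

6.4293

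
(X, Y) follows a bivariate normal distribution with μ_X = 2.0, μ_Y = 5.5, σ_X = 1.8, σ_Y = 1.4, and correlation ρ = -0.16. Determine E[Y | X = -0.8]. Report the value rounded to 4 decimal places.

5.8484

The regression of Y on X has slope ρ·σ_Y/σ_X and passes through (μ_X, μ_Y).
E[Y | X=-0.8] = 5.5 + (-0.16)·(1.4/1.8)·(-0.8 − (2.0)) = 5.5 + (-0.12444)·(-2.8) = 5.8484.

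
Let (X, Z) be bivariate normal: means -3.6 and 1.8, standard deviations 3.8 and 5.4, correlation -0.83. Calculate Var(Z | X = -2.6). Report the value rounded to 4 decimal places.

Var(Z | X=x) = (1 − ρ²)·σ_Z².
Var(Z | X=-2.6) = (5.4)²·(1 − (-0.83)²) = 29.16·0.3111 = 9.0717.

9.0717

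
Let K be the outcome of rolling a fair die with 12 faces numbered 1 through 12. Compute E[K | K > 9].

11

Given K > 9, K is equally likely to be any of {10, 11, 12}.
E[K | K > 9] = (10 + 11 + 12) / 3 = 11.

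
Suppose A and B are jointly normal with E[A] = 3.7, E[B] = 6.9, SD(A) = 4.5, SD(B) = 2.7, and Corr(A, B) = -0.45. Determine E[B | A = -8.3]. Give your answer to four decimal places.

The regression of B on A has slope ρ·σ_B/σ_A and passes through (μ_A, μ_B).
E[B | A=-8.3] = 6.9 + (-0.45)·(2.7/4.5)·(-8.3 − (3.7)) = 6.9 + (-0.27)·(-12) = 10.1400.

10.1400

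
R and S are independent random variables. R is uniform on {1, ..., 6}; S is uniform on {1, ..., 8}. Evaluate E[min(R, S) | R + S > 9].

67/15

P(R + S > 9) = 5/16.
Summing min(R,S)·P(x,y) over outcomes with R + S > 9 gives 67/48.
E[min(R, S) | R + S > 9] = (67/48) / (5/16) = 67/15.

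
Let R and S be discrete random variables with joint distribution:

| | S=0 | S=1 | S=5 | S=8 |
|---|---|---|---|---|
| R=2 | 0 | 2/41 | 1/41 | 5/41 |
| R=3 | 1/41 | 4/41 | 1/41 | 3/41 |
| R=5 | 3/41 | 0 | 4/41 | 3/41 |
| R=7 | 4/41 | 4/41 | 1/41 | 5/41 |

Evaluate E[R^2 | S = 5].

162/7

P(S = 5) = 7/41.
Σ R^2·P over the event = 4·(1/41) + 9·(1/41) + 25·(4/41) + 49·(1/41) = 162/41.
E[R^2 | S = 5] = (162/41) / (7/41) = 162/7.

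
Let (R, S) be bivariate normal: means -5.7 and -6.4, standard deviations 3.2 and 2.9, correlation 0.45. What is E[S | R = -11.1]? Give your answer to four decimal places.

-8.6022

The regression of S on R has slope ρ·σ_S/σ_R and passes through (μ_R, μ_S).
E[S | R=-11.1] = -6.4 + (0.45)·(2.9/3.2)·(-11.1 − (-5.7)) = -6.4 + (0.40781)·(-5.4) = -8.6022.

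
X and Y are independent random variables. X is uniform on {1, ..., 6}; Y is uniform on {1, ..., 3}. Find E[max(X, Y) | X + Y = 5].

P(X + Y = 5) = 1/6.
Summing max(X,Y)·P(x,y) over outcomes with X + Y = 5 gives 5/9.
E[max(X, Y) | X + Y = 5] = (5/9) / (1/6) = 10/3.

10/3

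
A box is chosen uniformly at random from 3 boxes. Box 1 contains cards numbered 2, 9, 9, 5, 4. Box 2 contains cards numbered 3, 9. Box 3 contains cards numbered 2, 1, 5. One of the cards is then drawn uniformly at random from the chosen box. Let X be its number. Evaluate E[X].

217/45

E[X | box 1] = (2+9+9+5+4)/5 = 29/5.
E[X | box 2] = (3+9)/2 = 6.
E[X | box 3] = (2+1+5)/3 = 8/3.
E[X] = (1/3)·(29/5) + (1/3)·(6) + (1/3)·(8/3) = 217/45.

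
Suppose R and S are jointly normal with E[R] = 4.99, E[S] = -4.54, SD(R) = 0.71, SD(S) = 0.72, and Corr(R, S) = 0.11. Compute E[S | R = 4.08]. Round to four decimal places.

-4.6415

E[S | R=x] = μ_S + ρ(σ_S/σ_R)(x − μ_R) for jointly normal variables.
E[S | R=4.08] = -4.54 + (0.11)·(0.72/0.71)·(4.08 − (4.99)) = -4.54 + (0.11155)·(-0.91) = -4.6415.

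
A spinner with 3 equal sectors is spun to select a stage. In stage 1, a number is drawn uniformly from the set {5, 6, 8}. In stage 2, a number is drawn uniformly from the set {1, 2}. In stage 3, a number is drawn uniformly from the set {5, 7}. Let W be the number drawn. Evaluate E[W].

83/18

E[W | stage 1] = (5+6+8)/3 = 19/3.
E[W | stage 2] = (1+2)/2 = 3/2.
E[W | stage 3] = (5+7)/2 = 6.
E[W] = (1/3)·(19/3) + (1/3)·(3/2) + (1/3)·(6) = 83/18.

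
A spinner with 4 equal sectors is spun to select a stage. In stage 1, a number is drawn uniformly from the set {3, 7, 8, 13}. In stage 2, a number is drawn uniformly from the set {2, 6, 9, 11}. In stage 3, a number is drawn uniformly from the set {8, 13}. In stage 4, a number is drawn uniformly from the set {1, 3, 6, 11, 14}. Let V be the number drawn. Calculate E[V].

E[V | stage 1] = (3+7+8+13)/4 = 31/4.
E[V | stage 2] = (2+6+9+11)/4 = 7.
E[V | stage 3] = (8+13)/2 = 21/2.
E[V | stage 4] = (1+3+6+11+14)/5 = 7.
By the law of total expectation,
E[V] = (1/4)·(31/4) + (1/4)·(7) + (1/4)·(21/2) + (1/4)·(7) = 129/16.

129/16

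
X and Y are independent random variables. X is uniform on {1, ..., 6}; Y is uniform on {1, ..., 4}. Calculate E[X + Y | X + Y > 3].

P(X + Y > 3) = 7/8.
Summing (X+Y)·P(x,y) over outcomes with X + Y > 3 gives 17/3.
E[X + Y | X + Y > 3] = (17/3) / (7/8) = 136/21.

136/21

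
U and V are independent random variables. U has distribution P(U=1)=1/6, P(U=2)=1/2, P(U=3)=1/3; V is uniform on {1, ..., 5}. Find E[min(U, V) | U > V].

9/7

P(U > V) = 7/30.
Summing min(U,V)·P(x,y) over outcomes with U > V gives 3/10.
E[min(U, V) | U > V] = (3/10) / (7/30) = 9/7.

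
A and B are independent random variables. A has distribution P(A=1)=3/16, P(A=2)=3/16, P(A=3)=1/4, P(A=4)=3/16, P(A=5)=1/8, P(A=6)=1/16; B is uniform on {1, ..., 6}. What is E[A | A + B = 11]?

P(A + B = 11) = 1/32.
Summing A·P(x,y) over outcomes with A + B = 11 gives 1/6.
E[A | A + B = 11] = (1/6) / (1/32) = 16/3.

16/3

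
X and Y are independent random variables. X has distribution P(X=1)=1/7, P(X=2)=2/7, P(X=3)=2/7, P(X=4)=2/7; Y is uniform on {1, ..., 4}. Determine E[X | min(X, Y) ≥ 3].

7/2

P(min(X, Y) ≥ 3) = 2/7.
Summing X·P(x,y) over outcomes with min(X, Y) ≥ 3 gives 1.
E[X | min(X, Y) ≥ 3] = (1) / (2/7) = 7/2.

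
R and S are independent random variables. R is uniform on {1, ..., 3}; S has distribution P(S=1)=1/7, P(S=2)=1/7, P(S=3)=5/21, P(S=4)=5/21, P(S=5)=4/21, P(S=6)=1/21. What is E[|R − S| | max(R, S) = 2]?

P(max(R, S) = 2) = 1/7.
Summing |R−S|·P(x,y) over outcomes with max(R, S) = 2 gives 2/21.
E[|R − S| | max(R, S) = 2] = (2/21) / (1/7) = 2/3.

2/3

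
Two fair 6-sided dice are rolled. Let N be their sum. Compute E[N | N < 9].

P(N < 9) = 13/18.
Σ over the event: 2·1/36 + 3·1/18 + 4·1/12 + 5·1/9 + 6·5/36 + 7·1/6 + 8·5/36 = 38/9.
E[N | N < 9] = (38/9) / (13/18) = 76/13.

76/13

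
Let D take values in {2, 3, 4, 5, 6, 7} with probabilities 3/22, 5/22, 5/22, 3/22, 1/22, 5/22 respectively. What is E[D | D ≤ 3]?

21/8

P(D ≤ 3) = 4/11.
Σ over the event: 2·3/22 + 3·5/22 = 21/22.
E[D | D ≤ 3] = (21/22) / (4/11) = 21/8.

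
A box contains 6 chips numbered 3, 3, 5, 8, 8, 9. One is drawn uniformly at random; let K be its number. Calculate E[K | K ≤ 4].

3

P(K ≤ 4) = 1/3.
Σ over the event: 3·1/3 = 1.
E[K | K ≤ 4] = (1) / (1/3) = 3.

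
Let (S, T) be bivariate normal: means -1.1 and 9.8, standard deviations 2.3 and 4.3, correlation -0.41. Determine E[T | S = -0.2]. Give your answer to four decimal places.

9.1101

For a bivariate normal, E[T | S=x] = μ_T + ρ·(σ_T/σ_S)·(x − μ_S).
E[T | S=-0.2] = 9.8 + (-0.41)·(4.3/2.3)·(-0.2 − (-1.1)) = 9.8 + (-0.76652)·(0.9) = 9.1101.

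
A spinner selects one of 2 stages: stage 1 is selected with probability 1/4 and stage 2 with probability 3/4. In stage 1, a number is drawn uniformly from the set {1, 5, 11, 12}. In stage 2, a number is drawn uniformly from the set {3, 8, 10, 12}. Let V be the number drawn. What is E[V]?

E[V | stage 1] = (1+5+11+12)/4 = 29/4.
E[V | stage 2] = (3+8+10+12)/4 = 33/4.
E[V] = (1/4)·(29/4) + (3/4)·(33/4) = 8.

8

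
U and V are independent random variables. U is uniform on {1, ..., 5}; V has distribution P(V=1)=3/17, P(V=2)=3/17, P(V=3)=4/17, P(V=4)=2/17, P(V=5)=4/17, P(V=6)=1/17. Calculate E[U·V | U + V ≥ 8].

P(U + V ≥ 8) = 24/85.
Summing UV·P(x,y) over outcomes with U + V ≥ 8 gives 456/85.
E[U·V | U + V ≥ 8] = (456/85) / (24/85) = 19.

19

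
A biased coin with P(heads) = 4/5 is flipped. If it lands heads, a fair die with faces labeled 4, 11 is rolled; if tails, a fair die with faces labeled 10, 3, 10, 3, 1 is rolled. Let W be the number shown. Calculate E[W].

177/25

E[W | heads] = (4+11)/2 = 15/2.
E[W | tails] = (10+3+10+3+1)/5 = 27/5.
By the law of total expectation,
E[W] = (4/5)·(15/2) + (1/5)·(27/5) = 177/25.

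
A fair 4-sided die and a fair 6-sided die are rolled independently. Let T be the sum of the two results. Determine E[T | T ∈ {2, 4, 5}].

P(T ∈ {2, 4, 5}) = 1/3.
Σ over the event: 2·1/24 + 4·1/8 + 5·1/6 = 17/12.
E[T | T ∈ {2, 4, 5}] = (17/12) / (1/3) = 17/4.

17/4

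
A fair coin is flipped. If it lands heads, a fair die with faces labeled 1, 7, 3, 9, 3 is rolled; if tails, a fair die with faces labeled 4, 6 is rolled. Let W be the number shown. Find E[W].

24/5

E[W | heads] = (1+7+3+9+3)/5 = 23/5.
E[W | tails] = (4+6)/2 = 5.
By the law of total expectation,
E[W] = (1/2)·(23/5) + (1/2)·(5) = 24/5.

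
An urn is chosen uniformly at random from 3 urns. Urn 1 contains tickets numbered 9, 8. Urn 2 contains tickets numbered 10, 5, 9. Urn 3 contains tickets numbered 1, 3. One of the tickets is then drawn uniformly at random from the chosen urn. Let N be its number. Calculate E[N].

37/6

E[N | urn 1] = (9+8)/2 = 17/2.
E[N | urn 2] = (10+5+9)/3 = 8.
E[N | urn 3] = (1+3)/2 = 2.
E[N] = (1/3)·(17/2) + (1/3)·(8) + (1/3)·(2) = 37/6.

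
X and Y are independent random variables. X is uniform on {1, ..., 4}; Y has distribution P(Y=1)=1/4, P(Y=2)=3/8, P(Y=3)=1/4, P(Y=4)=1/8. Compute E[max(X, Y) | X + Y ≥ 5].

65/18

P(X + Y ≥ 5) = 9/16.
Summing max(X,Y)·P(x,y) over outcomes with X + Y ≥ 5 gives 65/32.
E[max(X, Y) | X + Y ≥ 5] = (65/32) / (9/16) = 65/18.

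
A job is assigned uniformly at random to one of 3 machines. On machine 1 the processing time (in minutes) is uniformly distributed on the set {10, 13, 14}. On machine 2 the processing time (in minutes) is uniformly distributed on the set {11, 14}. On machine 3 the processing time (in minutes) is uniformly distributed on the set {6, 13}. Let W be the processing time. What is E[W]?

103/9

E[W | machine 1] = (10+13+14)/3 = 37/3.
E[W | machine 2] = (11+14)/2 = 25/2.
E[W | machine 3] = (6+13)/2 = 19/2.
E[W] = (1/3)·(37/3) + (1/3)·(25/2) + (1/3)·(19/2) = 103/9.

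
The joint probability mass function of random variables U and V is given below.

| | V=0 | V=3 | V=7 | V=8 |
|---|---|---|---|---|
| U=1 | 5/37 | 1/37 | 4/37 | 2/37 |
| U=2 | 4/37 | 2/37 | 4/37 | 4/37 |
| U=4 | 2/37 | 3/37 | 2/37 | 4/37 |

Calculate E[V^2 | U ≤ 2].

P(U ≤ 2) = 26/37.
Σ V^2·P over the event = 0·(5/37) + 9·(1/37) + 49·(4/37) + 64·(2/37) + 0·(4/37) + 9·(2/37) + 49·(4/37) + 64·(4/37) = 803/37.
E[V^2 | U ≤ 2] = (803/37) / (26/37) = 803/26.

803/26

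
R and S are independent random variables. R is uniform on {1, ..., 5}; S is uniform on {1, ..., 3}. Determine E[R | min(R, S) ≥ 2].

Outcomes with min(R, S) ≥ 2: (2,2), (2,3), (3,2), (3,3), (4,2), (4,3), (5,2), (5,3), each with probability 1/15.
E[R | min(R, S) ≥ 2] = (2 + 2 + 3 + 3 + 4 + 4 + 5 + 5) / 8 = 7/2.

7/2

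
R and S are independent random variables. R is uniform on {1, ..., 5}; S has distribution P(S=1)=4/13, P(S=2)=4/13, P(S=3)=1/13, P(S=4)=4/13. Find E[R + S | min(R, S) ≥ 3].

39/5

P(min(R, S) ≥ 3) = 3/13.
Summing (R+S)·P(x,y) over outcomes with min(R, S) ≥ 3 gives 9/5.
E[R + S | min(R, S) ≥ 3] = (9/5) / (3/13) = 39/5.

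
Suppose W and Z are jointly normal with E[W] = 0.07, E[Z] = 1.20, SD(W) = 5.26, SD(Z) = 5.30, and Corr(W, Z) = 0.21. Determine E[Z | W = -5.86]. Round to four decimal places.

For a bivariate normal, E[Z | W=x] = μ_Z + ρ·(σ_Z/σ_W)·(x − μ_W).
E[Z | W=-5.86] = 1.20 + (0.21)·(5.30/5.26)·(-5.86 − (0.07)) = 1.20 + (0.2116)·(-5.93) = -0.0548.

-0.0548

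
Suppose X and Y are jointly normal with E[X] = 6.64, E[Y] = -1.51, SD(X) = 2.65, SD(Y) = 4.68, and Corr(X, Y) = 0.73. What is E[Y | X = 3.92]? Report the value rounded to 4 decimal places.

-5.0166

For a bivariate normal, E[Y | X=x] = μ_Y + ρ·(σ_Y/σ_X)·(x − μ_X).
E[Y | X=3.92] = -1.51 + (0.73)·(4.68/2.65)·(3.92 − (6.64)) = -1.51 + (1.2892)·(-2.72) = -5.0166.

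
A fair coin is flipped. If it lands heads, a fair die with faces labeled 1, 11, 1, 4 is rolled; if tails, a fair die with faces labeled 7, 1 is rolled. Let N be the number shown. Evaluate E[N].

33/8

E[N | heads] = (1+11+1+4)/4 = 17/4.
E[N | tails] = (7+1)/2 = 4.
By the law of total expectation,
E[N] = (1/2)·(17/4) + (1/2)·(4) = 33/8.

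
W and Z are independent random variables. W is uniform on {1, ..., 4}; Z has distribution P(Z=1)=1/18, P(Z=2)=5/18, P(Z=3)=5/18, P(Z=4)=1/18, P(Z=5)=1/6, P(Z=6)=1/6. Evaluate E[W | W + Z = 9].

7/2

P(W + Z = 9) = 1/12.
Summing W·P(x,y) over outcomes with W + Z = 9 gives 7/24.
E[W | W + Z = 9] = (7/24) / (1/12) = 7/2.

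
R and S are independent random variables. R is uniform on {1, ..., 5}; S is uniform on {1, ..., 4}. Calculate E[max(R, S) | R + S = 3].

2

Outcomes with R + S = 3: (1,2), (2,1), each with probability 1/20.
E[max(R, S) | R + S = 3] = (2 + 2) / 2 = 2.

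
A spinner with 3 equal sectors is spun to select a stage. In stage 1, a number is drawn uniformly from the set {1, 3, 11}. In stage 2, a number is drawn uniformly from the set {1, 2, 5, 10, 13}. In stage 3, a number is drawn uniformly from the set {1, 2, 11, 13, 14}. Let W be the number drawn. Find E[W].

97/15

E[W | stage 1] = (1+3+11)/3 = 5.
E[W | stage 2] = (1+2+5+10+13)/5 = 31/5.
E[W | stage 3] = (1+2+11+13+14)/5 = 41/5.
By the law of total expectation,
E[W] = (1/3)·(5) + (1/3)·(31/5) + (1/3)·(41/5) = 97/15.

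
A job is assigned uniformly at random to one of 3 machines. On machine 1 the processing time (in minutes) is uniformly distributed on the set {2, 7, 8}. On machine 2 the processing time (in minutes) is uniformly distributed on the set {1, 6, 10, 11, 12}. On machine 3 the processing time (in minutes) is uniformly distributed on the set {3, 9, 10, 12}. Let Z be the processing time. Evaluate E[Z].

133/18

E[Z | machine 1] = (2+7+8)/3 = 17/3.
E[Z | machine 2] = (1+6+10+11+12)/5 = 8.
E[Z | machine 3] = (3+9+10+12)/4 = 17/2.
By the law of total expectation,
E[Z] = (1/3)·(17/3) + (1/3)·(8) + (1/3)·(17/2) = 133/18.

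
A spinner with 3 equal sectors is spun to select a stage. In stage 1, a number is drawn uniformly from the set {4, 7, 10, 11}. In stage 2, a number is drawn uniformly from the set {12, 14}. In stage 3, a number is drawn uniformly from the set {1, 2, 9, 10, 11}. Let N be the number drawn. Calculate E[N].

E[N | stage 1] = (4+7+10+11)/4 = 8.
E[N | stage 2] = (12+14)/2 = 13.
E[N | stage 3] = (1+2+9+10+11)/5 = 33/5.
E[N] = (1/3)·(8) + (1/3)·(13) + (1/3)·(33/5) = 46/5.

46/5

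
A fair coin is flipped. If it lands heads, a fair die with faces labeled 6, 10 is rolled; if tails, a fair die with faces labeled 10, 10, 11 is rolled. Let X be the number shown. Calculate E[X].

E[X | heads] = (6+10)/2 = 8.
E[X | tails] = (10+10+11)/3 = 31/3.
By the law of total expectation,
E[X] = (1/2)·(8) + (1/2)·(31/3) = 55/6.

55/6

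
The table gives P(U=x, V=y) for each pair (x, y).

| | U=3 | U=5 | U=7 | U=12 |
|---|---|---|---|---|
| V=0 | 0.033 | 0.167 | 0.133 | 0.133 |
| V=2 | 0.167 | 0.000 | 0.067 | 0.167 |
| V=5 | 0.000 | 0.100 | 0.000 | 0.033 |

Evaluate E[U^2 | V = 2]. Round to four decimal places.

P(V = 2) = 0.401.
Σ U^2·P over the event = 9·(0.167) + 49·(0.067) + 144·(0.167) = 28.834.
E[U^2 | V = 2] = (28.834) / (0.401) = 71.9052.

71.9052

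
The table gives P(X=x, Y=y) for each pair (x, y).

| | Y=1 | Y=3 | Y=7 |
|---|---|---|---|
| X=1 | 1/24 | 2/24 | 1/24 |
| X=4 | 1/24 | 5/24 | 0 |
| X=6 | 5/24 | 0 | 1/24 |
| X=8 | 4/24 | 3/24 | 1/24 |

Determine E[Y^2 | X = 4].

P(X = 4) = 1/4.
Σ Y^2·P over the event = 1·(1/24) + 9·(5/24) = 23/12.
E[Y^2 | X = 4] = (23/12) / (1/4) = 23/3.

23/3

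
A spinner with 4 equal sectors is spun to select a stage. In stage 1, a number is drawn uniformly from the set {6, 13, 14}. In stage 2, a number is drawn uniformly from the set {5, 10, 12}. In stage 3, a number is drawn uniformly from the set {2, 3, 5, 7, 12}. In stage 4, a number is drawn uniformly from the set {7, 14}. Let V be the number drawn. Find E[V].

363/40

E[V | stage 1] = (6+13+14)/3 = 11.
E[V | stage 2] = (5+10+12)/3 = 9.
E[V | stage 3] = (2+3+5+7+12)/5 = 29/5.
E[V | stage 4] = (7+14)/2 = 21/2.
E[V] = (1/4)·(11) + (1/4)·(9) + (1/4)·(29/5) + (1/4)·(21/2) = 363/40.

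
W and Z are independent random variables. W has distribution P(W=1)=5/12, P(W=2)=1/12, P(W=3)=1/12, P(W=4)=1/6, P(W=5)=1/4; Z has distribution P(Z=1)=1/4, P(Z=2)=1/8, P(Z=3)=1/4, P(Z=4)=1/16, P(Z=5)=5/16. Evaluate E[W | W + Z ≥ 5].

227/66

P(W + Z ≥ 5) = 11/16.
Summing W·P(x,y) over outcomes with W + Z ≥ 5 gives 227/96.
E[W | W + Z ≥ 5] = (227/96) / (11/16) = 227/66.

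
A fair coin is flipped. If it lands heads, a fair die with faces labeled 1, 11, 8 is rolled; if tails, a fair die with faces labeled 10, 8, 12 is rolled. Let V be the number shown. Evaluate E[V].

25/3

E[V | heads] = (1+11+8)/3 = 20/3.
E[V | tails] = (10+8+12)/3 = 10.
E[V] = (1/2)·(20/3) + (1/2)·(10) = 25/3.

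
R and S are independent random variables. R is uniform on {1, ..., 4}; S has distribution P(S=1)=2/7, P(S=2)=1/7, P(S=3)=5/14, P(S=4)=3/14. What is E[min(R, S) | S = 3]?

P(S = 3) = 5/14.
Summing min(R,S)·P(x,y) over outcomes with S = 3 gives 45/56.
E[min(R, S) | S = 3] = (45/56) / (5/14) = 9/4.

9/4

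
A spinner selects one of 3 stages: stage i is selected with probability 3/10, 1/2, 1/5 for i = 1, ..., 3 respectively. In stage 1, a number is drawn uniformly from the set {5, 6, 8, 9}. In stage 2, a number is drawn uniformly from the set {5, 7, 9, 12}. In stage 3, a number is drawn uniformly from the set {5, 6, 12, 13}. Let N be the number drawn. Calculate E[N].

E[N | stage 1] = (5+6+8+9)/4 = 7.
E[N | stage 2] = (5+7+9+12)/4 = 33/4.
E[N | stage 3] = (5+6+12+13)/4 = 9.
E[N] = (3/10)·(7) + (1/2)·(33/4) + (1/5)·(9) = 321/40.

321/40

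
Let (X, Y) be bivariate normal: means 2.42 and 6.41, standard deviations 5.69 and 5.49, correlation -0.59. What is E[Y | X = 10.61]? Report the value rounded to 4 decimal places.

1.7477

For a bivariate normal, E[Y | X=x] = μ_Y + ρ·(σ_Y/σ_X)·(x − μ_X).
E[Y | X=10.61] = 6.41 + (-0.59)·(5.49/5.69)·(10.61 − (2.42)) = 6.41 + (-0.569262)·(8.19) = 1.7477.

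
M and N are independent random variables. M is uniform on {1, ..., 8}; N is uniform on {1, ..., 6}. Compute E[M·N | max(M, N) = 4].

64/7

P(max(M, N) = 4) = 7/48.
Summing MN·P(x,y) over outcomes with max(M, N) = 4 gives 4/3.
E[M·N | max(M, N) = 4] = (4/3) / (7/48) = 64/7.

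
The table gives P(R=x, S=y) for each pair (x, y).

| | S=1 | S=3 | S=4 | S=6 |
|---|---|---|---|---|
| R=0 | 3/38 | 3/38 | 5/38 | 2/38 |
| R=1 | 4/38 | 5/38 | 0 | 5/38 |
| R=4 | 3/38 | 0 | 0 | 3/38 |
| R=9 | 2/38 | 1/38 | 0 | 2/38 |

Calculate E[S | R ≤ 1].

P(R ≤ 1) = 27/38.
Σ S·P over the event = 1·(3/38) + 3·(3/38) + 4·(5/38) + 6·(2/38) + 1·(4/38) + 3·(5/38) + 6·(5/38) = 93/38.
E[S | R ≤ 1] = (93/38) / (27/38) = 31/9.

31/9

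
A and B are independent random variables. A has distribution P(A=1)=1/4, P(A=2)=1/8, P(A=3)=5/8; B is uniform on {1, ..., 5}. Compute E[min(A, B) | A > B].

P(A > B) = 11/40.
Summing min(A,B)·P(x,y) over outcomes with A > B gives 2/5.
E[min(A, B) | A > B] = (2/5) / (11/40) = 16/11.

16/11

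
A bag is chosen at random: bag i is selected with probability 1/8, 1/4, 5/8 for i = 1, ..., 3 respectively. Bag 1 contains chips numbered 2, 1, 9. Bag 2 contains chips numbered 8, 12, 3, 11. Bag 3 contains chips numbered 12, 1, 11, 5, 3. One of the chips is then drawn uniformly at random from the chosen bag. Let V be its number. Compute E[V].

E[V | bag 1] = (2+1+9)/3 = 4.
E[V | bag 2] = (8+12+3+11)/4 = 17/2.
E[V | bag 3] = (12+1+11+5+3)/5 = 32/5.
By the law of total expectation,
E[V] = (1/8)·(4) + (1/4)·(17/2) + (5/8)·(32/5) = 53/8.

53/8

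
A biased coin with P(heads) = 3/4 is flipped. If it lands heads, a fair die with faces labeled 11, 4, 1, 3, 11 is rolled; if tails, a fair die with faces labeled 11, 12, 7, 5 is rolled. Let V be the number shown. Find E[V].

E[V | heads] = (11+4+1+3+11)/5 = 6.
E[V | tails] = (11+12+7+5)/4 = 35/4.
By the law of total expectation,
E[V] = (3/4)·(6) + (1/4)·(35/4) = 107/16.

107/16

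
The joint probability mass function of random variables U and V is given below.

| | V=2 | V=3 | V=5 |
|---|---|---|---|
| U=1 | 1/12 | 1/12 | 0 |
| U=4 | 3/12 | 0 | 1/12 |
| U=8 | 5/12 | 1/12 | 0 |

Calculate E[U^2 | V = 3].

65/2

P(V = 3) = 1/6.
Σ U^2·P over the event = 1·(1/12) + 64·(1/12) = 65/12.
E[U^2 | V = 3] = (65/12) / (1/6) = 65/2.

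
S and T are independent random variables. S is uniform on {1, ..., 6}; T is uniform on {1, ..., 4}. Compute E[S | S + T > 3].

P(S + T > 3) = 7/8.
Summing S·P(x,y) over outcomes with S + T > 3 gives 10/3.
E[S | S + T > 3] = (10/3) / (7/8) = 80/21.

80/21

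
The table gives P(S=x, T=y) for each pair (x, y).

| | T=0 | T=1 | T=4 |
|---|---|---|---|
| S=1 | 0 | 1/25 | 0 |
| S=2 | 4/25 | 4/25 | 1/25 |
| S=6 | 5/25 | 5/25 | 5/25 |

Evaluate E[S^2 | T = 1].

197/10

P(T = 1) = 2/5.
Summing S^2·P(S=x,T=y) over the conditioning event gives 197/25.
E[S^2 | T = 1] = (197/25) / (2/5) = 197/10.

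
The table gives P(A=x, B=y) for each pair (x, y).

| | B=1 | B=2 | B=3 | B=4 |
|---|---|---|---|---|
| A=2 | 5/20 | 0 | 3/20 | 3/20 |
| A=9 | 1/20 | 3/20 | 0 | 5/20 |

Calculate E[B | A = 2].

P(A = 2) = 11/20.
Summing B·P(A=x,B=y) over the conditioning event gives 13/10.
E[B | A = 2] = (13/10) / (11/20) = 26/11.

26/11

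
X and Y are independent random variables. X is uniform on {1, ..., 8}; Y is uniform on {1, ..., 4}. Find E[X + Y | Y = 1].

11/2

Outcomes with Y = 1: (1,1), (2,1), (3,1), (4,1), (5,1), (6,1), (7,1), (8,1), each with probability 1/32.
E[X + Y | Y = 1] = (2 + 3 + 4 + 5 + 6 + 7 + 8 + 9) / 8 = 11/2.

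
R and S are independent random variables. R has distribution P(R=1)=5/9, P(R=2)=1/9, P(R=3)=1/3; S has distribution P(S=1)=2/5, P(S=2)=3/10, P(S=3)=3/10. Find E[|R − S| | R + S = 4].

P(R + S = 4) = 1/3.
Summing |R−S|·P(x,y) over outcomes with R + S = 4 gives 3/5.
E[|R − S| | R + S = 4] = (3/5) / (1/3) = 9/5.

9/5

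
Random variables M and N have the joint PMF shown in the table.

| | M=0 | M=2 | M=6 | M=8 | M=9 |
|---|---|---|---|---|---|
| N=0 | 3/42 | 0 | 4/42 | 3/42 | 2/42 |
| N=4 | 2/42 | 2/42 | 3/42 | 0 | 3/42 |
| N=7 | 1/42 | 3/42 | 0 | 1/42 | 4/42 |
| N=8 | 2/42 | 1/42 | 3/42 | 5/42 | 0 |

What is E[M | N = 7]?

50/9

P(N = 7) = 3/14.
Σ M·P over the event = 0·(1/42) + 2·(3/42) + 8·(1/42) + 9·(4/42) = 25/21.
E[M | N = 7] = (25/21) / (3/14) = 50/9.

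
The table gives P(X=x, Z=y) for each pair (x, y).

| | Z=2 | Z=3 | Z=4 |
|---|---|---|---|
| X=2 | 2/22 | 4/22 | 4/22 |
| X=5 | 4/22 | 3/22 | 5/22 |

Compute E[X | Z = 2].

P(Z = 2) = 3/11.
Σ X·P over the event = 2·(2/22) + 5·(4/22) = 12/11.
E[X | Z = 2] = (12/11) / (3/11) = 4.

4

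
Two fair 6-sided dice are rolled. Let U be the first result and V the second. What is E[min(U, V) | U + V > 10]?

Outcomes with U + V > 10: (5,6), (6,5), (6,6), each with probability 1/36.
E[min(U, V) | U + V > 10] = (5 + 5 + 6) / 3 = 16/3.

16/3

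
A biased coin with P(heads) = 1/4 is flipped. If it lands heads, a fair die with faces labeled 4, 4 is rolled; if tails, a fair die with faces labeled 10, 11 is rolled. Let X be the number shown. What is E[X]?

71/8

E[X | heads] = (4+4)/2 = 4.
E[X | tails] = (10+11)/2 = 21/2.
E[X] = (1/4)·(4) + (3/4)·(21/2) = 71/8.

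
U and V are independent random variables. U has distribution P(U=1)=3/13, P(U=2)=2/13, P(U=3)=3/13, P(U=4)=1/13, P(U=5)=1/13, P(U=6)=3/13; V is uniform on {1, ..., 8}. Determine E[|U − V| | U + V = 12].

6/5

P(U + V = 12) = 5/104.
Summing |U−V|·P(x,y) over outcomes with U + V = 12 gives 3/52.
E[|U − V| | U + V = 12] = (3/52) / (5/104) = 6/5.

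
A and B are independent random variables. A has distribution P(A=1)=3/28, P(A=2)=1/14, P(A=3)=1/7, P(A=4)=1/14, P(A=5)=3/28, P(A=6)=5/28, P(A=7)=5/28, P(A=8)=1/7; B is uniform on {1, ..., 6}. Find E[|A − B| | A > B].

P(A > B) = 107/168.
Summing |A−B|·P(x,y) over outcomes with A > B gives 43/21.
E[|A − B| | A > B] = (43/21) / (107/168) = 344/107.

344/107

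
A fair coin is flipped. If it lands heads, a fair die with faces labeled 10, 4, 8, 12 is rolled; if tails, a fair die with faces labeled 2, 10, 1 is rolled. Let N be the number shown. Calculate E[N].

77/12

E[N | heads] = (10+4+8+12)/4 = 17/2.
E[N | tails] = (2+10+1)/3 = 13/3.
By the law of total expectation,
E[N] = (1/2)·(17/2) + (1/2)·(13/3) = 77/12.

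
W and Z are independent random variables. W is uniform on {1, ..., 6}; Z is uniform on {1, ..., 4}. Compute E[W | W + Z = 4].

Outcomes with W + Z = 4: (1,3), (2,2), (3,1), each with probability 1/24.
E[W | W + Z = 4] = (1 + 2 + 3) / 3 = 2.

2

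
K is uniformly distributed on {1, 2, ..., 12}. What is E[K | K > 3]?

Given K > 3, K is equally likely to be any of {4, 5, 6, 7, 8, 9, 10, 11, 12}.
E[K | K > 3] = (4 + 5 + 6 + 7 + 8 + 9 + 10 + 11 + 12) / 9 = 8.

8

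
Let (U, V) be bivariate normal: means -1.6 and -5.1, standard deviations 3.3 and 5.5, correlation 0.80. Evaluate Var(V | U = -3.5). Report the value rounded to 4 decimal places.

Var(V | U=x) = (1 − ρ²)·σ_V².
Var(V | U=-3.5) = (5.5)²·(1 − (0.80)²) = 30.25·0.36 = 10.8900.

10.8900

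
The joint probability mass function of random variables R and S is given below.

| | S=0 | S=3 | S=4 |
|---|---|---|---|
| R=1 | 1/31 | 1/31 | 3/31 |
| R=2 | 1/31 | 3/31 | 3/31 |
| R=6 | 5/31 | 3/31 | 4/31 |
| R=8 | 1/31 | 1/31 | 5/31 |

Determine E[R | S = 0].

P(S = 0) = 8/31.
Summing R·P(R=x,S=y) over the conditioning event gives 41/31.
E[R | S = 0] = (41/31) / (8/31) = 41/8.

41/8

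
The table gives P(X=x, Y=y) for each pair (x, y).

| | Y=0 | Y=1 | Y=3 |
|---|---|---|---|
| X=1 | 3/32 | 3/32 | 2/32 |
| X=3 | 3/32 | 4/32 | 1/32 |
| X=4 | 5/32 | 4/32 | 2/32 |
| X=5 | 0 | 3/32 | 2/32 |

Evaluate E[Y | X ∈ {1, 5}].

18/13

P(X ∈ {1, 5}) = 13/32.
Σ Y·P over the event = 0·(3/32) + 1·(3/32) + 3·(2/32) + 1·(3/32) + 3·(2/32) = 9/16.
E[Y | X ∈ {1, 5}] = (9/16) / (13/32) = 18/13.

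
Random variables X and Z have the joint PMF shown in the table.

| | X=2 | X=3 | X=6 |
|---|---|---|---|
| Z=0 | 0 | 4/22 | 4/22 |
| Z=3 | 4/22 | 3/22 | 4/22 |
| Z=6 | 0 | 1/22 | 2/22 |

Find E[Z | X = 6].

P(X = 6) = 5/11.
Σ Z·P over the event = 0·(4/22) + 3·(4/22) + 6·(2/22) = 12/11.
E[Z | X = 6] = (12/11) / (5/11) = 12/5.

12/5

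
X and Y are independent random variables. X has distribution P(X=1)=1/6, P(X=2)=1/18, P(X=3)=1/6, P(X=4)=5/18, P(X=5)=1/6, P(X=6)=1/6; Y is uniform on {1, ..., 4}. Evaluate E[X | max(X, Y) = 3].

32/13

P(max(X, Y) = 3) = 13/72.
Summing X·P(x,y) over outcomes with max(X, Y) = 3 gives 4/9.
E[X | max(X, Y) = 3] = (4/9) / (13/72) = 32/13.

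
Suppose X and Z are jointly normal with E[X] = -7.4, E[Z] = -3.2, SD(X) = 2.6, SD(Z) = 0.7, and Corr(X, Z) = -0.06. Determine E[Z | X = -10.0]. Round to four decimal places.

For a bivariate normal, E[Z | X=x] = μ_Z + ρ·(σ_Z/σ_X)·(x − μ_X).
E[Z | X=-10.0] = -3.2 + (-0.06)·(0.7/2.6)·(-10.0 − (-7.4)) = -3.2 + (-0.016154)·(-2.6) = -3.1580.

-3.1580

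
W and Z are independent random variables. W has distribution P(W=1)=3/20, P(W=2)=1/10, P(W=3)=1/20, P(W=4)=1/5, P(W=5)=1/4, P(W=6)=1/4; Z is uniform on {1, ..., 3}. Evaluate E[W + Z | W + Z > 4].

159/23

P(W + Z > 4) = 23/30.
Summing (W+Z)·P(x,y) over outcomes with W + Z > 4 gives 53/10.
E[W + Z | W + Z > 4] = (53/10) / (23/30) = 159/23.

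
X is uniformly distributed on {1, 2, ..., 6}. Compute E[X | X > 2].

Given X > 2, X is equally likely to be any of {3, 4, 5, 6}.
E[X | X > 2] = (3 + 4 + 5 + 6) / 4 = 9/2.

9/2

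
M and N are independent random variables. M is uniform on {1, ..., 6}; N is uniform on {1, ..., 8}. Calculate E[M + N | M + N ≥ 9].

32/3

P(M + N ≥ 9) = 7/16.
Summing (M+N)·P(x,y) over outcomes with M + N ≥ 9 gives 14/3.
E[M + N | M + N ≥ 9] = (14/3) / (7/16) = 32/3.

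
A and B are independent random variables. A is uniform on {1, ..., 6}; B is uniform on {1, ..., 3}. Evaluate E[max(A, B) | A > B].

P(A > B) = 2/3.
Summing max(A,B)·P(x,y) over outcomes with A > B gives 53/18.
E[max(A, B) | A > B] = (53/18) / (2/3) = 53/12.

53/12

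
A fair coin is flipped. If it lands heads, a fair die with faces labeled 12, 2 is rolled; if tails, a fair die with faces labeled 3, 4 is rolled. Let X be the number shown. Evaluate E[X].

E[X | heads] = (12+2)/2 = 7.
E[X | tails] = (3+4)/2 = 7/2.
E[X] = (1/2)·(7) + (1/2)·(7/2) = 21/4.

21/4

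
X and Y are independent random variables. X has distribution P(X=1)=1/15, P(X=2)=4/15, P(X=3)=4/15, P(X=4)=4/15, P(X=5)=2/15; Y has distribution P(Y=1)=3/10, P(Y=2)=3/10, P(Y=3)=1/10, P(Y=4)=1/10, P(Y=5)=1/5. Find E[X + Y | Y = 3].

92/15

P(Y = 3) = 1/10.
Summing (X+Y)·P(x,y) over outcomes with Y = 3 gives 46/75.
E[X + Y | Y = 3] = (46/75) / (1/10) = 92/15.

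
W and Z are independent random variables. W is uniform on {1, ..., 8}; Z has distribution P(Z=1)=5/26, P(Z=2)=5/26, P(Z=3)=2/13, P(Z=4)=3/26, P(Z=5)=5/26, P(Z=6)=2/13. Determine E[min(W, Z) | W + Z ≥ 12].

134/25

P(W + Z ≥ 12) = 25/208.
Summing min(W,Z)·P(x,y) over outcomes with W + Z ≥ 12 gives 67/104.
E[min(W, Z) | W + Z ≥ 12] = (67/104) / (25/208) = 134/25.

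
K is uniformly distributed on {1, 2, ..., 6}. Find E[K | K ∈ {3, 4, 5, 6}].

P(K ∈ {3, 4, 5, 6}) = 2/3.
Σ over the event: 3·1/6 + 4·1/6 + 5·1/6 + 6·1/6 = 3.
E[K | K ∈ {3, 4, 5, 6}] = (3) / (2/3) = 9/2.

9/2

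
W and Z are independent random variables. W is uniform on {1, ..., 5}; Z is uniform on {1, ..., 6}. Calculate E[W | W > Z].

4

Outcomes with W > Z: (2,1), (3,1), (3,2), (4,1), (4,2), (4,3), (5,1), (5,2), (5,3), (5,4), each with probability 1/30.
E[W | W > Z] = (2 + 3 + 3 + 4 + 4 + 4 + 5 + 5 + 5 + 5) / 10 = 4.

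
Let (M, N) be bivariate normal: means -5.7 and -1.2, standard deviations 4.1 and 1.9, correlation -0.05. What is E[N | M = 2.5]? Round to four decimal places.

-1.3900

For a bivariate normal, E[N | M=x] = μ_N + ρ·(σ_N/σ_M)·(x − μ_M).
E[N | M=2.5] = -1.2 + (-0.05)·(1.9/4.1)·(2.5 − (-5.7)) = -1.2 + (-0.023171)·(8.2) = -1.3900.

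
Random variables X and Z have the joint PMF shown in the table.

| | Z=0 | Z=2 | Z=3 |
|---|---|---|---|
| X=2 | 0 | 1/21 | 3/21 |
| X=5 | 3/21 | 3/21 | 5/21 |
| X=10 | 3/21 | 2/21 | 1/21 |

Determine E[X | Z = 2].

P(Z = 2) = 2/7.
Σ X·P over the event = 2·(1/21) + 5·(3/21) + 10·(2/21) = 37/21.
E[X | Z = 2] = (37/21) / (2/7) = 37/6.

37/6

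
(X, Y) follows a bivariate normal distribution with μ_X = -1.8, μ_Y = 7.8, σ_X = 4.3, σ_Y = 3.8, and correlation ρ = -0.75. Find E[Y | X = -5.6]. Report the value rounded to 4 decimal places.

10.3186

For a bivariate normal, E[Y | X=x] = μ_Y + ρ·(σ_Y/σ_X)·(x − μ_X).
E[Y | X=-5.6] = 7.8 + (-0.75)·(3.8/4.3)·(-5.6 − (-1.8)) = 7.8 + (-0.66279)·(-3.8) = 10.3186.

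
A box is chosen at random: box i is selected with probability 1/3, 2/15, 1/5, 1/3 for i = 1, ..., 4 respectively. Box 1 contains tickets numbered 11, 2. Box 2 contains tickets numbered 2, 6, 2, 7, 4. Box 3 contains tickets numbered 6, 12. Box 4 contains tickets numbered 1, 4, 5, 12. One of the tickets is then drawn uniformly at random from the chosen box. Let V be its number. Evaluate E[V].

159/25

E[V | box 1] = (11+2)/2 = 13/2.
E[V | box 2] = (2+6+2+7+4)/5 = 21/5.
E[V | box 3] = (6+12)/2 = 9.
E[V | box 4] = (1+4+5+12)/4 = 11/2.
By the law of total expectation,
E[V] = (1/3)·(13/2) + (2/15)·(21/5) + (1/5)·(9) + (1/3)·(11/2) = 159/25.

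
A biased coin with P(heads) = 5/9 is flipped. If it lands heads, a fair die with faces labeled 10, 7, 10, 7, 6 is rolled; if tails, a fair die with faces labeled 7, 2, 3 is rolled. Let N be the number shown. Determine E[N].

E[N | heads] = (10+7+10+7+6)/5 = 8.
E[N | tails] = (7+2+3)/3 = 4.
E[N] = (5/9)·(8) + (4/9)·(4) = 56/9.

56/9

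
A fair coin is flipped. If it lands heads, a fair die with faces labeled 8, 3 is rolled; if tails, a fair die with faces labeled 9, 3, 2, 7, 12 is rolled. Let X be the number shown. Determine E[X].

E[X | heads] = (8+3)/2 = 11/2.
E[X | tails] = (9+3+2+7+12)/5 = 33/5.
E[X] = (1/2)·(11/2) + (1/2)·(33/5) = 121/20.

121/20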